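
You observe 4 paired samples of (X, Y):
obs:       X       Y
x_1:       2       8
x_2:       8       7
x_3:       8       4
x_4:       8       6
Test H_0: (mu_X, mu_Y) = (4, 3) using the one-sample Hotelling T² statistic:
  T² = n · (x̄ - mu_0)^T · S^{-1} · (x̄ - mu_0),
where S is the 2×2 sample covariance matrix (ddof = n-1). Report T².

Step 1 — sample mean vector:
  mean(X) = (2 + 8 + 8 + 8) / 4 = 26/4 = 6.5
  mean(Y) = (8 + 7 + 4 + 6) / 4 = 25/4 = 6.25
  x̄ = (6.5, 6.25),  deviation x̄ - mu_0 = (6.5, 6.25) - (4, 3) = (2.5, 3.25).

Step 2 — sample covariance matrix, S[i,j] = (1/(n-1)) · Σ_k (x_{k,i} - mean_i) · (x_{k,j} - mean_j), divisor n-1 = 3:
  S[X,X] = ((-4.5)·(-4.5) + (1.5)·(1.5) + (1.5)·(1.5) + (1.5)·(1.5)) / 3 = 27/3 = 9
  S[X,Y] = ((-4.5)·(1.75) + (1.5)·(0.75) + (1.5)·(-2.25) + (1.5)·(-0.25)) / 3 = -10.5/3 = -3.5
  S[Y,Y] = ((1.75)·(1.75) + (0.75)·(0.75) + (-2.25)·(-2.25) + (-0.25)·(-0.25)) / 3 = 8.75/3 = 2.9167
  S = [[9, -3.5],
 [-3.5, 2.9167]].

Step 3 — invert S. det(S) = 9·2.9167 - (-3.5)² = 14.
  S^{-1} = (1/det) · [[d, -b], [-b, a]] = [[0.2083, 0.25],
 [0.25, 0.6429]].

Step 4 — quadratic form (x̄ - mu_0)^T · S^{-1} · (x̄ - mu_0):
  S^{-1} · (x̄ - mu_0) = (1.3333, 2.7143),
  (x̄ - mu_0)^T · [...] = (2.5)·(1.3333) + (3.25)·(2.7143) = 12.1548.

Step 5 — scale by n: T² = 4 · 12.1548 = 48.619.

T² ≈ 48.619


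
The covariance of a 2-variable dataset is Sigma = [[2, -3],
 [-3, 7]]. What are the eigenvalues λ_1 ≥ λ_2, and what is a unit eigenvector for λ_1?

Step 1 — characteristic polynomial of 2×2 Sigma:
  det(Sigma - λI) = λ² - trace · λ + det = 0.
  trace = 2 + 7 = 9, det = 2·7 - (-3)² = 5.
Step 2 — discriminant:
  Δ = trace² - 4·det = 81 - 20 = 61.
Step 3 — eigenvalues:
  λ = (trace ± √Δ)/2 = (9 ± 7.8102)/2,
  λ_1 = 8.4051,  λ_2 = 0.5949.

Step 4 — unit eigenvector for λ_1: solve (Sigma - λ_1 I)v = 0. First row:
  (2 - 8.4051)·v_x + (-3)·v_y = 0, i.e. (-6.4051)·v_x + (-3)·v_y = 0,
  so v ∝ (b, λ_1 - a) = (-3, 6.4051); multiply by -1 so the first entry is positive: u = (3, -6.4051).
  ||u|| = √((3)² + (-6.4051)²) = √(50.0256) ≈ 7.0729,
  v_1 = u/||u|| ≈ (0.4242, -0.9056) (||v_1|| = 1).

λ_1 = 8.4051,  λ_2 = 0.5949;  v_1 ≈ (0.4242, -0.9056)


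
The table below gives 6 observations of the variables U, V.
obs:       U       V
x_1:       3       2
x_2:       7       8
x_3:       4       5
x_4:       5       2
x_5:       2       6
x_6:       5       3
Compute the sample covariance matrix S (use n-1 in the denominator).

Step 1 — column means:
  mean(U) = (3 + 7 + 4 + 5 + 2 + 5) / 6 = 26/6 = 4.3333
  mean(V) = (2 + 8 + 5 + 2 + 6 + 3) / 6 = 26/6 = 4.3333

Step 2 — sample covariance S[i,j] = (1/(n-1)) · Σ_k (x_{k,i} - mean_i) · (x_{k,j} - mean_j), with n-1 = 5.
  S[U,U] = ((-1.3333)·(-1.3333) + (2.6667)·(2.6667) + (-0.3333)·(-0.3333) + (0.6667)·(0.6667) + (-2.3333)·(-2.3333) + (0.6667)·(0.6667)) / 5 = 15.3333/5 = 3.0667
  S[U,V] = ((-1.3333)·(-2.3333) + (2.6667)·(3.6667) + (-0.3333)·(0.6667) + (0.6667)·(-2.3333) + (-2.3333)·(1.6667) + (0.6667)·(-1.3333)) / 5 = 6.3333/5 = 1.2667
  S[V,V] = ((-2.3333)·(-2.3333) + (3.6667)·(3.6667) + (0.6667)·(0.6667) + (-2.3333)·(-2.3333) + (1.6667)·(1.6667) + (-1.3333)·(-1.3333)) / 5 = 29.3333/5 = 5.8667

S is symmetric (S[j,i] = S[i,j]). Assembling:

S = [[3.0667, 1.2667],
 [1.2667, 5.8667]]


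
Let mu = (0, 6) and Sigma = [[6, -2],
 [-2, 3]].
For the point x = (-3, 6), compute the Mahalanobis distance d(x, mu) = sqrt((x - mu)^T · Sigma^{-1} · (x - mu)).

Step 1 — centre the observation: (x - mu) = (-3, 0).

Step 2 — invert Sigma. det(Sigma) = 6·3 - (-2)² = 14.
  Sigma^{-1} = (1/det) · [[d, -b], [-b, a]] = [[0.2143, 0.1429],
 [0.1429, 0.4286]].

Step 3 — form the quadratic (x - mu)^T · Sigma^{-1} · (x - mu):
  Sigma^{-1} · (x - mu) = (-0.6429, -0.4286).
  (x - mu)^T · [Sigma^{-1} · (x - mu)] = (-3)·(-0.6429) + (0)·(-0.4286) = 1.9286.

Step 4 — take square root: d = √(1.9286) ≈ 1.3887.

d(x, mu) = √(1.9286) ≈ 1.3887


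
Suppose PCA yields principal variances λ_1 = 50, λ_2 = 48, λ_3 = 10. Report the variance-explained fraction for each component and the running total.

Step 1 — total variance = trace(Sigma) = Σ λ_i = 50 + 48 + 10 = 108.

Step 2 — fraction explained by component i = λ_i / Σ λ:
  PC1: 50/108 = 0.463
  PC2: 48/108 = 0.4444
  PC3: 10/108 = 0.0926

Step 3 — cumulative fraction after k components = (λ_1 + ... + λ_k) / Σ λ:
  k = 1: 50/108 = 0.463
  k = 2: (50 + 48)/108 = 98/108 = 0.9074
  k = 3: (50 + 48 + 10)/108 = 108/108 = 1

Summary (fraction, with percent):

explained: PC1 0.463 (46.3%), PC2 0.4444 (44.44%), PC3 0.0926 (9.26%);  cumulative: 0.463, 0.9074, 1


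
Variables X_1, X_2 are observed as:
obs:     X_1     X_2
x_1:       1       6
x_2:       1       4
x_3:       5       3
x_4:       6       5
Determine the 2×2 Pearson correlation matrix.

Step 1 — column means:
  mean(X_1) = (1 + 1 + 5 + 6) / 4 = 13/4 = 3.25
  mean(X_2) = (6 + 4 + 3 + 5) / 4 = 18/4 = 4.5

Step 2 — sample variances and covariances s[i,j] = (1/(n-1)) · Σ_k (x_{k,i} - mean_i) · (x_{k,j} - mean_j), with n-1 = 3:
  s[X_1,X_1] = ((-2.25)·(-2.25) + (-2.25)·(-2.25) + (1.75)·(1.75) + (2.75)·(2.75)) / 3 = 20.75/3 = 6.9167
  s[X_1,X_2] = ((-2.25)·(1.5) + (-2.25)·(-0.5) + (1.75)·(-1.5) + (2.75)·(0.5)) / 3 = -3.5/3 = -1.1667
  s[X_2,X_2] = ((1.5)·(1.5) + (-0.5)·(-0.5) + (-1.5)·(-1.5) + (0.5)·(0.5)) / 3 = 5/3 = 1.6667
  Sample standard deviations s_i = √(s[i,i]):
  s(X_1) = √(6.9167) = 2.63
  s(X_2) = √(1.6667) = 1.291

Step 3 — r_{ij} = s_{ij} / (s_i · s_j):
  r[X_1,X_1] = 1 (diagonal).
  r[X_1,X_2] = -1.1667 / (2.63 · 1.291) = -1.1667 / 3.3953 = -0.3436
  r[X_2,X_2] = 1 (diagonal).

R is symmetric with unit diagonal. Assembling:

R = [[1, -0.3436],
 [-0.3436, 1]]


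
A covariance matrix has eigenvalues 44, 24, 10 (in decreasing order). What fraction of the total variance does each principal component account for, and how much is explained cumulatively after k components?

Step 1 — total variance = trace(Sigma) = Σ λ_i = 44 + 24 + 10 = 78.

Step 2 — fraction explained by component i = λ_i / Σ λ:
  PC1: 44/78 = 0.5641
  PC2: 24/78 = 0.3077
  PC3: 10/78 = 0.1282

Step 3 — cumulative fraction after k components = (λ_1 + ... + λ_k) / Σ λ:
  k = 1: 44/78 = 0.5641
  k = 2: (44 + 24)/78 = 68/78 = 0.8718
  k = 3: (44 + 24 + 10)/78 = 78/78 = 1

Summary (fraction, with percent):

explained: PC1 0.5641 (56.41%), PC2 0.3077 (30.77%), PC3 0.1282 (12.82%);  cumulative: 0.5641, 0.8718, 1


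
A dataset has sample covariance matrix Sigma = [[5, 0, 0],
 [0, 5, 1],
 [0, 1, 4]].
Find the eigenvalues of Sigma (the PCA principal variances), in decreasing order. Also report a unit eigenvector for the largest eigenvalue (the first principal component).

Step 1 — characteristic polynomial p(λ) = det(λI - Sigma) = λ³ - tr·λ² + c_1·λ - det, where tr = trace, c_1 = sum of the principal 2×2 minors, det = det(Sigma):
  tr = 5 + 5 + 4 = 14,
  c_1 = (5·5 - (0)²) + (5·4 - (0)²) + (5·4 - (1)²) = 25 + 20 + 19 = 64,
  det = 5·(5·4 - (1)²) - (0)·((0)·4 - (1)·(0)) + (0)·((0)·(1) - 5·(0)) = 5·(19) - (0)·(0) + (0)·(0) = 95.
  So p(λ) = λ³ - 14λ² + 64λ - 95.
Step 2 — look for an integer root (rational root theorem: any rational root is an integer divisor of 95). Testing λ = 5:
  p(5) = 125 - 350 + 320 - 95 = 0  ✓
  Dividing out (λ - 5): p(λ) = (λ - 5)(λ² - 9λ + 19).
Step 3 — remaining eigenvalues from the quadratic λ² - 9λ + 19 = 0:
  Δ = 9² - 4·19 = 81 - 76 = 5,  λ = (9 ± √5)/2 = (9 ± 2.2361)/2 ≈ 5.618 or 3.382.
  Sorted: λ_1 = 5.618,  λ_2 = 5,  λ_3 = 3.382  (check: sum = 14 = tr ✓).

Step 4 — unit eigenvector for λ_1 ≈ 5.618: v spans the null space of (Sigma - λ_1 I), whose rows are
  r_1 = (-0.618, 0, 0),  r_2 = (0, -0.618, 1),  r_3 = (0, 1, -1.618).
  v is orthogonal to every row, so take v ∝ r_1 × r_2 = ((0)·(1) - (0)·(-0.618), (0)·(0) - (-0.618)·(1), (-0.618)·(-0.618) - (0)·(0)) ≈ (0, 0.618, 0.382).
  Let u = (0, 0.618, 0.382).
  ||u|| = √((0)² + (0.618)² + (0.382)²) = √(0.5279) ≈ 0.7265,  v_1 = u/||u|| ≈ (0, 0.8507, 0.5257) (||v_1|| = 1).

λ_1 = 5.618,  λ_2 = 5,  λ_3 = 3.382;  v_1 ≈ (0, 0.8507, 0.5257)


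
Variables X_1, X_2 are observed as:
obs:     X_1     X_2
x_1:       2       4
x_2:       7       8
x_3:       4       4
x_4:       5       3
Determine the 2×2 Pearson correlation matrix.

Step 1 — column means:
  mean(X_1) = (2 + 7 + 4 + 5) / 4 = 18/4 = 4.5
  mean(X_2) = (4 + 8 + 4 + 3) / 4 = 19/4 = 4.75

Step 2 — sample variances and covariances s[i,j] = (1/(n-1)) · Σ_k (x_{k,i} - mean_i) · (x_{k,j} - mean_j), with n-1 = 3:
  s[X_1,X_1] = ((-2.5)·(-2.5) + (2.5)·(2.5) + (-0.5)·(-0.5) + (0.5)·(0.5)) / 3 = 13/3 = 4.3333
  s[X_1,X_2] = ((-2.5)·(-0.75) + (2.5)·(3.25) + (-0.5)·(-0.75) + (0.5)·(-1.75)) / 3 = 9.5/3 = 3.1667
  s[X_2,X_2] = ((-0.75)·(-0.75) + (3.25)·(3.25) + (-0.75)·(-0.75) + (-1.75)·(-1.75)) / 3 = 14.75/3 = 4.9167
  Sample standard deviations s_i = √(s[i,i]):
  s(X_1) = √(4.3333) = 2.0817
  s(X_2) = √(4.9167) = 2.2174

Step 3 — r_{ij} = s_{ij} / (s_i · s_j):
  r[X_1,X_1] = 1 (diagonal).
  r[X_1,X_2] = 3.1667 / (2.0817 · 2.2174) = 3.1667 / 4.6158 = 0.6861
  r[X_2,X_2] = 1 (diagonal).

R is symmetric with unit diagonal. Assembling:

R = [[1, 0.6861],
 [0.6861, 1]]


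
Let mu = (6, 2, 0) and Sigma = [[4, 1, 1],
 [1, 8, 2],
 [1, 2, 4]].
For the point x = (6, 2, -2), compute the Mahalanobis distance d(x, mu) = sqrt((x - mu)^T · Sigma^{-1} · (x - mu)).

Step 1 — centre the observation: (x - mu) = (0, 0, -2).

Step 2 — invert Sigma (cofactor / det for 3×3, or solve directly):
  Sigma^{-1} = [[0.2692, -0.0192, -0.0577],
 [-0.0192, 0.1442, -0.0673],
 [-0.0577, -0.0673, 0.2981]].

Step 3 — form the quadratic (x - mu)^T · Sigma^{-1} · (x - mu):
  Sigma^{-1} · (x - mu) = (0.1154, 0.1346, -0.5962).
  (x - mu)^T · [Sigma^{-1} · (x - mu)] = (0)·(0.1154) + (0)·(0.1346) + (-2)·(-0.5962) = 1.1923.

Step 4 — take square root: d = √(1.1923) ≈ 1.0919.

d(x, mu) = √(1.1923) ≈ 1.0919


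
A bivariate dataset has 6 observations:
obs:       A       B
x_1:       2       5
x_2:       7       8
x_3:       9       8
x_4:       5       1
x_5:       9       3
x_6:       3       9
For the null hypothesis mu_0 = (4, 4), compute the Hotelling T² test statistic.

Step 1 — sample mean vector:
  mean(A) = (2 + 7 + 9 + 5 + 9 + 3) / 6 = 35/6 = 5.8333
  mean(B) = (5 + 8 + 8 + 1 + 3 + 9) / 6 = 34/6 = 5.6667
  x̄ = (5.8333, 5.6667),  deviation x̄ - mu_0 = (5.8333, 5.6667) - (4, 4) = (1.8333, 1.6667).

Step 2 — sample covariance matrix, S[i,j] = (1/(n-1)) · Σ_k (x_{k,i} - mean_i) · (x_{k,j} - mean_j), divisor n-1 = 5:
  S[A,A] = ((-3.8333)·(-3.8333) + (1.1667)·(1.1667) + (3.1667)·(3.1667) + (-0.8333)·(-0.8333) + (3.1667)·(3.1667) + (-2.8333)·(-2.8333)) / 5 = 44.8333/5 = 8.9667
  S[A,B] = ((-3.8333)·(-0.6667) + (1.1667)·(2.3333) + (3.1667)·(2.3333) + (-0.8333)·(-4.6667) + (3.1667)·(-2.6667) + (-2.8333)·(3.3333)) / 5 = -1.3333/5 = -0.2667
  S[B,B] = ((-0.6667)·(-0.6667) + (2.3333)·(2.3333) + (2.3333)·(2.3333) + (-4.6667)·(-4.6667) + (-2.6667)·(-2.6667) + (3.3333)·(3.3333)) / 5 = 51.3333/5 = 10.2667
  S = [[8.9667, -0.2667],
 [-0.2667, 10.2667]].

Step 3 — invert S. det(S) = 8.9667·10.2667 - (-0.2667)² = 91.9867.
  S^{-1} = (1/det) · [[d, -b], [-b, a]] = [[0.1116, 0.0029],
 [0.0029, 0.0975]].

Step 4 — quadratic form (x̄ - mu_0)^T · S^{-1} · (x̄ - mu_0):
  S^{-1} · (x̄ - mu_0) = (0.2095, 0.1678),
  (x̄ - mu_0)^T · [...] = (1.8333)·(0.2095) + (1.6667)·(0.1678) = 0.6636.

Step 5 — scale by n: T² = 6 · 0.6636 = 3.9817.

T² ≈ 3.9817


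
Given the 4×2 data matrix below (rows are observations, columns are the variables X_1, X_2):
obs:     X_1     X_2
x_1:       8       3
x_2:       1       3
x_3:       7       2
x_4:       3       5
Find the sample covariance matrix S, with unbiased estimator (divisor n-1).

Step 1 — column means:
  mean(X_1) = (8 + 1 + 7 + 3) / 4 = 19/4 = 4.75
  mean(X_2) = (3 + 3 + 2 + 5) / 4 = 13/4 = 3.25

Step 2 — sample covariance S[i,j] = (1/(n-1)) · Σ_k (x_{k,i} - mean_i) · (x_{k,j} - mean_j), with n-1 = 3.
  S[X_1,X_1] = ((3.25)·(3.25) + (-3.75)·(-3.75) + (2.25)·(2.25) + (-1.75)·(-1.75)) / 3 = 32.75/3 = 10.9167
  S[X_1,X_2] = ((3.25)·(-0.25) + (-3.75)·(-0.25) + (2.25)·(-1.25) + (-1.75)·(1.75)) / 3 = -5.75/3 = -1.9167
  S[X_2,X_2] = ((-0.25)·(-0.25) + (-0.25)·(-0.25) + (-1.25)·(-1.25) + (1.75)·(1.75)) / 3 = 4.75/3 = 1.5833

S is symmetric (S[j,i] = S[i,j]). Assembling:

S = [[10.9167, -1.9167],
 [-1.9167, 1.5833]]


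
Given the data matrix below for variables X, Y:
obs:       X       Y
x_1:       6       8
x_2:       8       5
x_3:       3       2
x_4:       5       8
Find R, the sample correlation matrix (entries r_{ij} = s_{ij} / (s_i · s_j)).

Step 1 — column means:
  mean(X) = (6 + 8 + 3 + 5) / 4 = 22/4 = 5.5
  mean(Y) = (8 + 5 + 2 + 8) / 4 = 23/4 = 5.75

Step 2 — sample variances and covariances s[i,j] = (1/(n-1)) · Σ_k (x_{k,i} - mean_i) · (x_{k,j} - mean_j), with n-1 = 3:
  s[X,X] = ((0.5)·(0.5) + (2.5)·(2.5) + (-2.5)·(-2.5) + (-0.5)·(-0.5)) / 3 = 13/3 = 4.3333
  s[X,Y] = ((0.5)·(2.25) + (2.5)·(-0.75) + (-2.5)·(-3.75) + (-0.5)·(2.25)) / 3 = 7.5/3 = 2.5
  s[Y,Y] = ((2.25)·(2.25) + (-0.75)·(-0.75) + (-3.75)·(-3.75) + (2.25)·(2.25)) / 3 = 24.75/3 = 8.25
  Sample standard deviations s_i = √(s[i,i]):
  s(X) = √(4.3333) = 2.0817
  s(Y) = √(8.25) = 2.8723

Step 3 — r_{ij} = s_{ij} / (s_i · s_j):
  r[X,X] = 1 (diagonal).
  r[X,Y] = 2.5 / (2.0817 · 2.8723) = 2.5 / 5.9791 = 0.4181
  r[Y,Y] = 1 (diagonal).

R is symmetric with unit diagonal. Assembling:

R = [[1, 0.4181],
 [0.4181, 1]]


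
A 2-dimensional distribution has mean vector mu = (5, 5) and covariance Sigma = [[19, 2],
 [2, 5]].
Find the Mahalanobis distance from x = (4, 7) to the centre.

Step 1 — centre the observation: (x - mu) = (-1, 2).

Step 2 — invert Sigma. det(Sigma) = 19·5 - (2)² = 91.
  Sigma^{-1} = (1/det) · [[d, -b], [-b, a]] = [[0.0549, -0.022],
 [-0.022, 0.2088]].

Step 3 — form the quadratic (x - mu)^T · Sigma^{-1} · (x - mu):
  Sigma^{-1} · (x - mu) = (-0.0989, 0.4396).
  (x - mu)^T · [Sigma^{-1} · (x - mu)] = (-1)·(-0.0989) + (2)·(0.4396) = 0.978.

Step 4 — take square root: d = √(0.978) ≈ 0.9889.

d(x, mu) = √(0.978) ≈ 0.9889


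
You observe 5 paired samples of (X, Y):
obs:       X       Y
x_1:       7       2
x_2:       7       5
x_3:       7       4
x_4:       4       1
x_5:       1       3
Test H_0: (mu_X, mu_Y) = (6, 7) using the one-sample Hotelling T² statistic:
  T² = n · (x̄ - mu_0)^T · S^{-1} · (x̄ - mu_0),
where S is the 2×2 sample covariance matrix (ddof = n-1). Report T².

Step 1 — sample mean vector:
  mean(X) = (7 + 7 + 7 + 4 + 1) / 5 = 26/5 = 5.2
  mean(Y) = (2 + 5 + 4 + 1 + 3) / 5 = 15/5 = 3
  x̄ = (5.2, 3),  deviation x̄ - mu_0 = (5.2, 3) - (6, 7) = (-0.8, -4).

Step 2 — sample covariance matrix, S[i,j] = (1/(n-1)) · Σ_k (x_{k,i} - mean_i) · (x_{k,j} - mean_j), divisor n-1 = 4:
  S[X,X] = ((1.8)·(1.8) + (1.8)·(1.8) + (1.8)·(1.8) + (-1.2)·(-1.2) + (-4.2)·(-4.2)) / 4 = 28.8/4 = 7.2
  S[X,Y] = ((1.8)·(-1) + (1.8)·(2) + (1.8)·(1) + (-1.2)·(-2) + (-4.2)·(0)) / 4 = 6/4 = 1.5
  S[Y,Y] = ((-1)·(-1) + (2)·(2) + (1)·(1) + (-2)·(-2) + (0)·(0)) / 4 = 10/4 = 2.5
  S = [[7.2, 1.5],
 [1.5, 2.5]].

Step 3 — invert S. det(S) = 7.2·2.5 - (1.5)² = 15.75.
  S^{-1} = (1/det) · [[d, -b], [-b, a]] = [[0.1587, -0.0952],
 [-0.0952, 0.4571]].

Step 4 — quadratic form (x̄ - mu_0)^T · S^{-1} · (x̄ - mu_0):
  S^{-1} · (x̄ - mu_0) = (0.254, -1.7524),
  (x̄ - mu_0)^T · [...] = (-0.8)·(0.254) + (-4)·(-1.7524) = 6.8063.

Step 5 — scale by n: T² = 5 · 6.8063 = 34.0317.

T² ≈ 34.0317


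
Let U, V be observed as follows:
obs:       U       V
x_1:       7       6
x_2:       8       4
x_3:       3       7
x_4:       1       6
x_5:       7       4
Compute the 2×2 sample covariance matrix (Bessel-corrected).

Step 1 — column means:
  mean(U) = (7 + 8 + 3 + 1 + 7) / 5 = 26/5 = 5.2
  mean(V) = (6 + 4 + 7 + 6 + 4) / 5 = 27/5 = 5.4

Step 2 — sample covariance S[i,j] = (1/(n-1)) · Σ_k (x_{k,i} - mean_i) · (x_{k,j} - mean_j), with n-1 = 4.
  S[U,U] = ((1.8)·(1.8) + (2.8)·(2.8) + (-2.2)·(-2.2) + (-4.2)·(-4.2) + (1.8)·(1.8)) / 4 = 36.8/4 = 9.2
  S[U,V] = ((1.8)·(0.6) + (2.8)·(-1.4) + (-2.2)·(1.6) + (-4.2)·(0.6) + (1.8)·(-1.4)) / 4 = -11.4/4 = -2.85
  S[V,V] = ((0.6)·(0.6) + (-1.4)·(-1.4) + (1.6)·(1.6) + (0.6)·(0.6) + (-1.4)·(-1.4)) / 4 = 7.2/4 = 1.8

S is symmetric (S[j,i] = S[i,j]). Assembling:

S = [[9.2, -2.85],
 [-2.85, 1.8]]


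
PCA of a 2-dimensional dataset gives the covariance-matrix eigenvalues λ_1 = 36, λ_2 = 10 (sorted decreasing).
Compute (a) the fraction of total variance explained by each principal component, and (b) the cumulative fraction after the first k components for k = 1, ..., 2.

Step 1 — total variance = trace(Sigma) = Σ λ_i = 36 + 10 = 46.

Step 2 — fraction explained by component i = λ_i / Σ λ:
  PC1: 36/46 = 0.7826
  PC2: 10/46 = 0.2174

Step 3 — cumulative fraction after k components = (λ_1 + ... + λ_k) / Σ λ:
  k = 1: 36/46 = 0.7826
  k = 2: (36 + 10)/46 = 46/46 = 1

Summary (fraction, with percent):

explained: PC1 0.7826 (78.26%), PC2 0.2174 (21.74%);  cumulative: 0.7826, 1


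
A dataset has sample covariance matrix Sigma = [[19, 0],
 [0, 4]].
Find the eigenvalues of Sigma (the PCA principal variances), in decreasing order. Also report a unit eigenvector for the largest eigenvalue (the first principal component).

Step 1 — characteristic polynomial of 2×2 Sigma:
  det(Sigma - λI) = λ² - trace · λ + det = 0.
  trace = 19 + 4 = 23, det = 19·4 - (0)² = 76.
Step 2 — discriminant:
  Δ = trace² - 4·det = 529 - 304 = 225.
Step 3 — eigenvalues:
  λ = (trace ± √Δ)/2 = (23 ± 15)/2,
  λ_1 = 19,  λ_2 = 4.

Step 4 — unit eigenvector for λ_1: Sigma is diagonal, so its eigenvectors are the coordinate axes. λ_1 = 19 is the diagonal entry on the first coordinate axis, hence
  v_1 = (1, 0) (||v_1|| = 1).

λ_1 = 19,  λ_2 = 4;  v_1 ≈ (1, 0)


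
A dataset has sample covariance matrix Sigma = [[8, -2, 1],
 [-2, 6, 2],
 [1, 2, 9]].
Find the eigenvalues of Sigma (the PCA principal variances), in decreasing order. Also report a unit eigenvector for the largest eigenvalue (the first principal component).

Step 1 — characteristic polynomial p(λ) = det(λI - Sigma) = λ³ - tr·λ² + c_1·λ - det, where tr = trace, c_1 = sum of the principal 2×2 minors, det = det(Sigma):
  tr = 8 + 6 + 9 = 23,
  c_1 = (8·6 - (-2)²) + (8·9 - (1)²) + (6·9 - (2)²) = 44 + 71 + 50 = 165,
  det = 8·(6·9 - (2)²) - (-2)·((-2)·9 - (2)·(1)) + (1)·((-2)·(2) - 6·(1)) = 8·(50) - (-2)·(-20) + (1)·(-10) = 350.
  So p(λ) = λ³ - 23λ² + 165λ - 350.
Step 2 — look for an integer root (rational root theorem: any rational root is an integer divisor of 350). Testing λ = 10:
  p(10) = 1000 - 2300 + 1650 - 350 = 0  ✓
  Dividing out (λ - 10): p(λ) = (λ - 10)(λ² - 13λ + 35).
Step 3 — remaining eigenvalues from the quadratic λ² - 13λ + 35 = 0:
  Δ = 13² - 4·35 = 169 - 140 = 29,  λ = (13 ± √29)/2 = (13 ± 5.3852)/2 ≈ 9.1926 or 3.8074.
  Sorted: λ_1 = 10,  λ_2 = 9.1926,  λ_3 = 3.8074  (check: sum = 23 = tr ✓).

Step 4 — unit eigenvector for λ_1 = 10: v spans the null space of (Sigma - λ_1 I), whose rows are
  r_1 = (-2, -2, 1),  r_2 = (-2, -4, 2),  r_3 = (1, 2, -1).
  v is orthogonal to every row, so take v ∝ r_1 × r_2 = ((-2)·(2) - (1)·(-4), (1)·(-2) - (-2)·(2), (-2)·(-4) - (-2)·(-2)) = (0, 2, 4).
  Rescale (divide by 2): u = (0, 1, 2).
  ||u|| = √((0)² + (1)² + (2)²) = √(5) ≈ 2.2361,  v_1 = u/||u|| ≈ (0, 0.4472, 0.8944) (||v_1|| = 1).

λ_1 = 10,  λ_2 = 9.1926,  λ_3 = 3.8074;  v_1 ≈ (0, 0.4472, 0.8944)


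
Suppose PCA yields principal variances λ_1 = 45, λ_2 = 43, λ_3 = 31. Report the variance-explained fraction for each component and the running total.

Step 1 — total variance = trace(Sigma) = Σ λ_i = 45 + 43 + 31 = 119.

Step 2 — fraction explained by component i = λ_i / Σ λ:
  PC1: 45/119 = 0.3782
  PC2: 43/119 = 0.3613
  PC3: 31/119 = 0.2605

Step 3 — cumulative fraction after k components = (λ_1 + ... + λ_k) / Σ λ:
  k = 1: 45/119 = 0.3782
  k = 2: (45 + 43)/119 = 88/119 = 0.7395
  k = 3: (45 + 43 + 31)/119 = 119/119 = 1

Summary (fraction, with percent):

explained: PC1 0.3782 (37.82%), PC2 0.3613 (36.13%), PC3 0.2605 (26.05%);  cumulative: 0.3782, 0.7395, 1


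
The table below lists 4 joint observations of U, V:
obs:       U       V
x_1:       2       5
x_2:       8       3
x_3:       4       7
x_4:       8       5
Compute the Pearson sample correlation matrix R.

Step 1 — column means:
  mean(U) = (2 + 8 + 4 + 8) / 4 = 22/4 = 5.5
  mean(V) = (5 + 3 + 7 + 5) / 4 = 20/4 = 5

Step 2 — sample variances and covariances s[i,j] = (1/(n-1)) · Σ_k (x_{k,i} - mean_i) · (x_{k,j} - mean_j), with n-1 = 3:
  s[U,U] = ((-3.5)·(-3.5) + (2.5)·(2.5) + (-1.5)·(-1.5) + (2.5)·(2.5)) / 3 = 27/3 = 9
  s[U,V] = ((-3.5)·(0) + (2.5)·(-2) + (-1.5)·(2) + (2.5)·(0)) / 3 = -8/3 = -2.6667
  s[V,V] = ((0)·(0) + (-2)·(-2) + (2)·(2) + (0)·(0)) / 3 = 8/3 = 2.6667
  Sample standard deviations s_i = √(s[i,i]):
  s(U) = √(9) = 3
  s(V) = √(2.6667) = 1.633

Step 3 — r_{ij} = s_{ij} / (s_i · s_j):
  r[U,U] = 1 (diagonal).
  r[U,V] = -2.6667 / (3 · 1.633) = -2.6667 / 4.899 = -0.5443
  r[V,V] = 1 (diagonal).

R is symmetric with unit diagonal. Assembling:

R = [[1, -0.5443],
 [-0.5443, 1]]


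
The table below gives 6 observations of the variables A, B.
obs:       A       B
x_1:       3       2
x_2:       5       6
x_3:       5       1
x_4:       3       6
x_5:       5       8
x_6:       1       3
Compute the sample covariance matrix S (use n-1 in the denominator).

Step 1 — column means:
  mean(A) = (3 + 5 + 5 + 3 + 5 + 1) / 6 = 22/6 = 3.6667
  mean(B) = (2 + 6 + 1 + 6 + 8 + 3) / 6 = 26/6 = 4.3333

Step 2 — sample covariance S[i,j] = (1/(n-1)) · Σ_k (x_{k,i} - mean_i) · (x_{k,j} - mean_j), with n-1 = 5.
  S[A,A] = ((-0.6667)·(-0.6667) + (1.3333)·(1.3333) + (1.3333)·(1.3333) + (-0.6667)·(-0.6667) + (1.3333)·(1.3333) + (-2.6667)·(-2.6667)) / 5 = 13.3333/5 = 2.6667
  S[A,B] = ((-0.6667)·(-2.3333) + (1.3333)·(1.6667) + (1.3333)·(-3.3333) + (-0.6667)·(1.6667) + (1.3333)·(3.6667) + (-2.6667)·(-1.3333)) / 5 = 6.6667/5 = 1.3333
  S[B,B] = ((-2.3333)·(-2.3333) + (1.6667)·(1.6667) + (-3.3333)·(-3.3333) + (1.6667)·(1.6667) + (3.6667)·(3.6667) + (-1.3333)·(-1.3333)) / 5 = 37.3333/5 = 7.4667

S is symmetric (S[j,i] = S[i,j]). Assembling:

S = [[2.6667, 1.3333],
 [1.3333, 7.4667]]


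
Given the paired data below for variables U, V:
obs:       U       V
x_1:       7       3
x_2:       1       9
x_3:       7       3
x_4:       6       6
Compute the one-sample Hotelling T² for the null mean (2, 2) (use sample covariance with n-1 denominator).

Step 1 — sample mean vector:
  mean(U) = (7 + 1 + 7 + 6) / 4 = 21/4 = 5.25
  mean(V) = (3 + 9 + 3 + 6) / 4 = 21/4 = 5.25
  x̄ = (5.25, 5.25),  deviation x̄ - mu_0 = (5.25, 5.25) - (2, 2) = (3.25, 3.25).

Step 2 — sample covariance matrix, S[i,j] = (1/(n-1)) · Σ_k (x_{k,i} - mean_i) · (x_{k,j} - mean_j), divisor n-1 = 3:
  S[U,U] = ((1.75)·(1.75) + (-4.25)·(-4.25) + (1.75)·(1.75) + (0.75)·(0.75)) / 3 = 24.75/3 = 8.25
  S[U,V] = ((1.75)·(-2.25) + (-4.25)·(3.75) + (1.75)·(-2.25) + (0.75)·(0.75)) / 3 = -23.25/3 = -7.75
  S[V,V] = ((-2.25)·(-2.25) + (3.75)·(3.75) + (-2.25)·(-2.25) + (0.75)·(0.75)) / 3 = 24.75/3 = 8.25
  S = [[8.25, -7.75],
 [-7.75, 8.25]].

Step 3 — invert S. det(S) = 8.25·8.25 - (-7.75)² = 8.
  S^{-1} = (1/det) · [[d, -b], [-b, a]] = [[1.0313, 0.9688],
 [0.9688, 1.0313]].

Step 4 — quadratic form (x̄ - mu_0)^T · S^{-1} · (x̄ - mu_0):
  S^{-1} · (x̄ - mu_0) = (6.5, 6.5),
  (x̄ - mu_0)^T · [...] = (3.25)·(6.5) + (3.25)·(6.5) = 42.25.

Step 5 — scale by n: T² = 4 · 42.25 = 169.

T² ≈ 169


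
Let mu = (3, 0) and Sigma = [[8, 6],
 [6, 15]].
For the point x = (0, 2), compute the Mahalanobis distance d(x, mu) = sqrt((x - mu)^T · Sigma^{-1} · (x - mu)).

Step 1 — centre the observation: (x - mu) = (-3, 2).

Step 2 — invert Sigma. det(Sigma) = 8·15 - (6)² = 84.
  Sigma^{-1} = (1/det) · [[d, -b], [-b, a]] = [[0.1786, -0.0714],
 [-0.0714, 0.0952]].

Step 3 — form the quadratic (x - mu)^T · Sigma^{-1} · (x - mu):
  Sigma^{-1} · (x - mu) = (-0.6786, 0.4048).
  (x - mu)^T · [Sigma^{-1} · (x - mu)] = (-3)·(-0.6786) + (2)·(0.4048) = 2.8452.

Step 4 — take square root: d = √(2.8452) ≈ 1.6868.

d(x, mu) = √(2.8452) ≈ 1.6868


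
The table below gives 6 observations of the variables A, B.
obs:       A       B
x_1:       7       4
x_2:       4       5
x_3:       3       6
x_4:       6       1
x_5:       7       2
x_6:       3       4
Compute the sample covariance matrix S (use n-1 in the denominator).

Step 1 — column means:
  mean(A) = (7 + 4 + 3 + 6 + 7 + 3) / 6 = 30/6 = 5
  mean(B) = (4 + 5 + 6 + 1 + 2 + 4) / 6 = 22/6 = 3.6667

Step 2 — sample covariance S[i,j] = (1/(n-1)) · Σ_k (x_{k,i} - mean_i) · (x_{k,j} - mean_j), with n-1 = 5.
  S[A,A] = ((2)·(2) + (-1)·(-1) + (-2)·(-2) + (1)·(1) + (2)·(2) + (-2)·(-2)) / 5 = 18/5 = 3.6
  S[A,B] = ((2)·(0.3333) + (-1)·(1.3333) + (-2)·(2.3333) + (1)·(-2.6667) + (2)·(-1.6667) + (-2)·(0.3333)) / 5 = -12/5 = -2.4
  S[B,B] = ((0.3333)·(0.3333) + (1.3333)·(1.3333) + (2.3333)·(2.3333) + (-2.6667)·(-2.6667) + (-1.6667)·(-1.6667) + (0.3333)·(0.3333)) / 5 = 17.3333/5 = 3.4667

S is symmetric (S[j,i] = S[i,j]). Assembling:

S = [[3.6, -2.4],
 [-2.4, 3.4667]]


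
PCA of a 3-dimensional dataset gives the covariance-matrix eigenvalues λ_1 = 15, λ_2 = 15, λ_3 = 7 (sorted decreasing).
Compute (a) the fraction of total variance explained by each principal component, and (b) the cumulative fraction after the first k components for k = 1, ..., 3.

Step 1 — total variance = trace(Sigma) = Σ λ_i = 15 + 15 + 7 = 37.

Step 2 — fraction explained by component i = λ_i / Σ λ:
  PC1: 15/37 = 0.4054
  PC2: 15/37 = 0.4054
  PC3: 7/37 = 0.1892

Step 3 — cumulative fraction after k components = (λ_1 + ... + λ_k) / Σ λ:
  k = 1: 15/37 = 0.4054
  k = 2: (15 + 15)/37 = 30/37 = 0.8108
  k = 3: (15 + 15 + 7)/37 = 37/37 = 1

Summary (fraction, with percent):

explained: PC1 0.4054 (40.54%), PC2 0.4054 (40.54%), PC3 0.1892 (18.92%);  cumulative: 0.4054, 0.8108, 1


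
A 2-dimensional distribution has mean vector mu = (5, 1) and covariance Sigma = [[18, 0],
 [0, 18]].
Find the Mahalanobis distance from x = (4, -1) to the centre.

Step 1 — centre the observation: (x - mu) = (-1, -2).

Step 2 — invert Sigma. det(Sigma) = 18·18 - (0)² = 324.
  Sigma^{-1} = (1/det) · [[d, -b], [-b, a]] = [[0.0556, 0],
 [0, 0.0556]].

Step 3 — form the quadratic (x - mu)^T · Sigma^{-1} · (x - mu):
  Sigma^{-1} · (x - mu) = (-0.0556, -0.1111).
  (x - mu)^T · [Sigma^{-1} · (x - mu)] = (-1)·(-0.0556) + (-2)·(-0.1111) = 0.2778.

Step 4 — take square root: d = √(0.2778) ≈ 0.527.

d(x, mu) = √(0.2778) ≈ 0.527


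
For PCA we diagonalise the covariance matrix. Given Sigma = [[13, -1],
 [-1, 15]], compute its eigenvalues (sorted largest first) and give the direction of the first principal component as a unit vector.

Step 1 — characteristic polynomial of 2×2 Sigma:
  det(Sigma - λI) = λ² - trace · λ + det = 0.
  trace = 13 + 15 = 28, det = 13·15 - (-1)² = 194.
Step 2 — discriminant:
  Δ = trace² - 4·det = 784 - 776 = 8.
Step 3 — eigenvalues:
  λ = (trace ± √Δ)/2 = (28 ± 2.8284)/2,
  λ_1 = 15.4142,  λ_2 = 12.5858.

Step 4 — unit eigenvector for λ_1: solve (Sigma - λ_1 I)v = 0. First row:
  (13 - 15.4142)·v_x + (-1)·v_y = 0, i.e. (-2.4142)·v_x + (-1)·v_y = 0,
  so v ∝ (b, λ_1 - a) = (-1, 2.4142); multiply by -1 so the first entry is positive: u = (1, -2.4142).
  ||u|| = √((1)² + (-2.4142)²) = √(6.8284) ≈ 2.6131,
  v_1 = u/||u|| ≈ (0.3827, -0.9239) (||v_1|| = 1).

λ_1 = 15.4142,  λ_2 = 12.5858;  v_1 ≈ (0.3827, -0.9239)


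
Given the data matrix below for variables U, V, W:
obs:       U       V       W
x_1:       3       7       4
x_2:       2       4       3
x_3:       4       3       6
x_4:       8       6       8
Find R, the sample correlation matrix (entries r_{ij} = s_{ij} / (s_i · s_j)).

Step 1 — column means:
  mean(U) = (3 + 2 + 4 + 8) / 4 = 17/4 = 4.25
  mean(V) = (7 + 4 + 3 + 6) / 4 = 20/4 = 5
  mean(W) = (4 + 3 + 6 + 8) / 4 = 21/4 = 5.25

Step 2 — sample variances and covariances s[i,j] = (1/(n-1)) · Σ_k (x_{k,i} - mean_i) · (x_{k,j} - mean_j), with n-1 = 3:
  s[U,U] = ((-1.25)·(-1.25) + (-2.25)·(-2.25) + (-0.25)·(-0.25) + (3.75)·(3.75)) / 3 = 20.75/3 = 6.9167
  s[U,V] = ((-1.25)·(2) + (-2.25)·(-1) + (-0.25)·(-2) + (3.75)·(1)) / 3 = 4/3 = 1.3333
  s[U,W] = ((-1.25)·(-1.25) + (-2.25)·(-2.25) + (-0.25)·(0.75) + (3.75)·(2.75)) / 3 = 16.75/3 = 5.5833
  s[V,V] = ((2)·(2) + (-1)·(-1) + (-2)·(-2) + (1)·(1)) / 3 = 10/3 = 3.3333
  s[V,W] = ((2)·(-1.25) + (-1)·(-2.25) + (-2)·(0.75) + (1)·(2.75)) / 3 = 1/3 = 0.3333
  s[W,W] = ((-1.25)·(-1.25) + (-2.25)·(-2.25) + (0.75)·(0.75) + (2.75)·(2.75)) / 3 = 14.75/3 = 4.9167
  Sample standard deviations s_i = √(s[i,i]):
  s(U) = √(6.9167) = 2.63
  s(V) = √(3.3333) = 1.8257
  s(W) = √(4.9167) = 2.2174

Step 3 — r_{ij} = s_{ij} / (s_i · s_j):
  r[U,U] = 1 (diagonal).
  r[U,V] = 1.3333 / (2.63 · 1.8257) = 1.3333 / 4.8016 = 0.2777
  r[U,W] = 5.5833 / (2.63 · 2.2174) = 5.5833 / 5.8315 = 0.9574
  r[V,V] = 1 (diagonal).
  r[V,W] = 0.3333 / (1.8257 · 2.2174) = 0.3333 / 4.0483 = 0.0823
  r[W,W] = 1 (diagonal).

R is symmetric with unit diagonal. Assembling:

R = [[1, 0.2777, 0.9574],
 [0.2777, 1, 0.0823],
 [0.9574, 0.0823, 1]]


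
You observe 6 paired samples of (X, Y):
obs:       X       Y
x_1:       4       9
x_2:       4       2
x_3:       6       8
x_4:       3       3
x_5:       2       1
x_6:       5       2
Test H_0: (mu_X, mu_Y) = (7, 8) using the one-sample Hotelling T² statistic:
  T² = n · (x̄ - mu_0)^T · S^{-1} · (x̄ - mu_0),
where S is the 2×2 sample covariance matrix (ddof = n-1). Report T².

Step 1 — sample mean vector:
  mean(X) = (4 + 4 + 6 + 3 + 2 + 5) / 6 = 24/6 = 4
  mean(Y) = (9 + 2 + 8 + 3 + 1 + 2) / 6 = 25/6 = 4.1667
  x̄ = (4, 4.1667),  deviation x̄ - mu_0 = (4, 4.1667) - (7, 8) = (-3, -3.8333).

Step 2 — sample covariance matrix, S[i,j] = (1/(n-1)) · Σ_k (x_{k,i} - mean_i) · (x_{k,j} - mean_j), divisor n-1 = 5:
  S[X,X] = ((0)·(0) + (0)·(0) + (2)·(2) + (-1)·(-1) + (-2)·(-2) + (1)·(1)) / 5 = 10/5 = 2
  S[X,Y] = ((0)·(4.8333) + (0)·(-2.1667) + (2)·(3.8333) + (-1)·(-1.1667) + (-2)·(-3.1667) + (1)·(-2.1667)) / 5 = 13/5 = 2.6
  S[Y,Y] = ((4.8333)·(4.8333) + (-2.1667)·(-2.1667) + (3.8333)·(3.8333) + (-1.1667)·(-1.1667) + (-3.1667)·(-3.1667) + (-2.1667)·(-2.1667)) / 5 = 58.8333/5 = 11.7667
  S = [[2, 2.6],
 [2.6, 11.7667]].

Step 3 — invert S. det(S) = 2·11.7667 - (2.6)² = 16.7733.
  S^{-1} = (1/det) · [[d, -b], [-b, a]] = [[0.7015, -0.155],
 [-0.155, 0.1192]].

Step 4 — quadratic form (x̄ - mu_0)^T · S^{-1} · (x̄ - mu_0):
  S^{-1} · (x̄ - mu_0) = (-1.5103, 0.0079),
  (x̄ - mu_0)^T · [...] = (-3)·(-1.5103) + (-3.8333)·(0.0079) = 4.5005.

Step 5 — scale by n: T² = 6 · 4.5005 = 27.0032.

T² ≈ 27.0032


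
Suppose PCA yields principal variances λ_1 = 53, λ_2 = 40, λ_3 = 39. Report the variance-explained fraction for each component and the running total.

Step 1 — total variance = trace(Sigma) = Σ λ_i = 53 + 40 + 39 = 132.

Step 2 — fraction explained by component i = λ_i / Σ λ:
  PC1: 53/132 = 0.4015
  PC2: 40/132 = 0.303
  PC3: 39/132 = 0.2955

Step 3 — cumulative fraction after k components = (λ_1 + ... + λ_k) / Σ λ:
  k = 1: 53/132 = 0.4015
  k = 2: (53 + 40)/132 = 93/132 = 0.7045
  k = 3: (53 + 40 + 39)/132 = 132/132 = 1

Summary (fraction, with percent):

explained: PC1 0.4015 (40.15%), PC2 0.303 (30.3%), PC3 0.2955 (29.55%);  cumulative: 0.4015, 0.7045, 1


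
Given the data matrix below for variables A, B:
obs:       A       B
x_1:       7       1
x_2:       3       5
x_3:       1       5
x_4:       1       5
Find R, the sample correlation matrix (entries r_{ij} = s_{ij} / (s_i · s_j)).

Step 1 — column means:
  mean(A) = (7 + 3 + 1 + 1) / 4 = 12/4 = 3
  mean(B) = (1 + 5 + 5 + 5) / 4 = 16/4 = 4

Step 2 — sample variances and covariances s[i,j] = (1/(n-1)) · Σ_k (x_{k,i} - mean_i) · (x_{k,j} - mean_j), with n-1 = 3:
  s[A,A] = ((4)·(4) + (0)·(0) + (-2)·(-2) + (-2)·(-2)) / 3 = 24/3 = 8
  s[A,B] = ((4)·(-3) + (0)·(1) + (-2)·(1) + (-2)·(1)) / 3 = -16/3 = -5.3333
  s[B,B] = ((-3)·(-3) + (1)·(1) + (1)·(1) + (1)·(1)) / 3 = 12/3 = 4
  Sample standard deviations s_i = √(s[i,i]):
  s(A) = √(8) = 2.8284
  s(B) = √(4) = 2

Step 3 — r_{ij} = s_{ij} / (s_i · s_j):
  r[A,A] = 1 (diagonal).
  r[A,B] = -5.3333 / (2.8284 · 2) = -5.3333 / 5.6569 = -0.9428
  r[B,B] = 1 (diagonal).

R is symmetric with unit diagonal. Assembling:

R = [[1, -0.9428],
 [-0.9428, 1]]


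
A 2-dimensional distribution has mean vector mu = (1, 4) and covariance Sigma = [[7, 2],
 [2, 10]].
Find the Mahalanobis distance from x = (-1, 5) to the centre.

Step 1 — centre the observation: (x - mu) = (-2, 1).

Step 2 — invert Sigma. det(Sigma) = 7·10 - (2)² = 66.
  Sigma^{-1} = (1/det) · [[d, -b], [-b, a]] = [[0.1515, -0.0303],
 [-0.0303, 0.1061]].

Step 3 — form the quadratic (x - mu)^T · Sigma^{-1} · (x - mu):
  Sigma^{-1} · (x - mu) = (-0.3333, 0.1667).
  (x - mu)^T · [Sigma^{-1} · (x - mu)] = (-2)·(-0.3333) + (1)·(0.1667) = 0.8333.

Step 4 — take square root: d = √(0.8333) ≈ 0.9129.

d(x, mu) = √(0.8333) ≈ 0.9129


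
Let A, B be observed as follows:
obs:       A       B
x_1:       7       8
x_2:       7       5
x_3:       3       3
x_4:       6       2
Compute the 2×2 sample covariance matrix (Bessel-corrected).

Step 1 — column means:
  mean(A) = (7 + 7 + 3 + 6) / 4 = 23/4 = 5.75
  mean(B) = (8 + 5 + 3 + 2) / 4 = 18/4 = 4.5

Step 2 — sample covariance S[i,j] = (1/(n-1)) · Σ_k (x_{k,i} - mean_i) · (x_{k,j} - mean_j), with n-1 = 3.
  S[A,A] = ((1.25)·(1.25) + (1.25)·(1.25) + (-2.75)·(-2.75) + (0.25)·(0.25)) / 3 = 10.75/3 = 3.5833
  S[A,B] = ((1.25)·(3.5) + (1.25)·(0.5) + (-2.75)·(-1.5) + (0.25)·(-2.5)) / 3 = 8.5/3 = 2.8333
  S[B,B] = ((3.5)·(3.5) + (0.5)·(0.5) + (-1.5)·(-1.5) + (-2.5)·(-2.5)) / 3 = 21/3 = 7

S is symmetric (S[j,i] = S[i,j]). Assembling:

S = [[3.5833, 2.8333],
 [2.8333, 7]]


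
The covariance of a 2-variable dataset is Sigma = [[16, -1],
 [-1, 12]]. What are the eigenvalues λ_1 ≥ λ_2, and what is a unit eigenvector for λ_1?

Step 1 — characteristic polynomial of 2×2 Sigma:
  det(Sigma - λI) = λ² - trace · λ + det = 0.
  trace = 16 + 12 = 28, det = 16·12 - (-1)² = 191.
Step 2 — discriminant:
  Δ = trace² - 4·det = 784 - 764 = 20.
Step 3 — eigenvalues:
  λ = (trace ± √Δ)/2 = (28 ± 4.4721)/2,
  λ_1 = 16.2361,  λ_2 = 11.7639.

Step 4 — unit eigenvector for λ_1: solve (Sigma - λ_1 I)v = 0. First row:
  (16 - 16.2361)·v_x + (-1)·v_y = 0, i.e. (-0.2361)·v_x + (-1)·v_y = 0,
  so v ∝ (b, λ_1 - a) = (-1, 0.2361); multiply by -1 so the first entry is positive: u = (1, -0.2361).
  ||u|| = √((1)² + (-0.2361)²) = √(1.0557) ≈ 1.0275,
  v_1 = u/||u|| ≈ (0.9732, -0.2298) (||v_1|| = 1).

λ_1 = 16.2361,  λ_2 = 11.7639;  v_1 ≈ (0.9732, -0.2298)


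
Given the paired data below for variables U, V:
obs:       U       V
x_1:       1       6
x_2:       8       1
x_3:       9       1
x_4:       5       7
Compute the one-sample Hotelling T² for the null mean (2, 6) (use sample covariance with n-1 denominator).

Step 1 — sample mean vector:
  mean(U) = (1 + 8 + 9 + 5) / 4 = 23/4 = 5.75
  mean(V) = (6 + 1 + 1 + 7) / 4 = 15/4 = 3.75
  x̄ = (5.75, 3.75),  deviation x̄ - mu_0 = (5.75, 3.75) - (2, 6) = (3.75, -2.25).

Step 2 — sample covariance matrix, S[i,j] = (1/(n-1)) · Σ_k (x_{k,i} - mean_i) · (x_{k,j} - mean_j), divisor n-1 = 3:
  S[U,U] = ((-4.75)·(-4.75) + (2.25)·(2.25) + (3.25)·(3.25) + (-0.75)·(-0.75)) / 3 = 38.75/3 = 12.9167
  S[U,V] = ((-4.75)·(2.25) + (2.25)·(-2.75) + (3.25)·(-2.75) + (-0.75)·(3.25)) / 3 = -28.25/3 = -9.4167
  S[V,V] = ((2.25)·(2.25) + (-2.75)·(-2.75) + (-2.75)·(-2.75) + (3.25)·(3.25)) / 3 = 30.75/3 = 10.25
  S = [[12.9167, -9.4167],
 [-9.4167, 10.25]].

Step 3 — invert S. det(S) = 12.9167·10.25 - (-9.4167)² = 43.7222.
  S^{-1} = (1/det) · [[d, -b], [-b, a]] = [[0.2344, 0.2154],
 [0.2154, 0.2954]].

Step 4 — quadratic form (x̄ - mu_0)^T · S^{-1} · (x̄ - mu_0):
  S^{-1} · (x̄ - mu_0) = (0.3945, 0.1429),
  (x̄ - mu_0)^T · [...] = (3.75)·(0.3945) + (-2.25)·(0.1429) = 1.1579.

Step 5 — scale by n: T² = 4 · 1.1579 = 4.6315.

T² ≈ 4.6315


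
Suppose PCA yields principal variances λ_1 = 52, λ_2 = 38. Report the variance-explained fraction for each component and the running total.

Step 1 — total variance = trace(Sigma) = Σ λ_i = 52 + 38 = 90.

Step 2 — fraction explained by component i = λ_i / Σ λ:
  PC1: 52/90 = 0.5778
  PC2: 38/90 = 0.4222

Step 3 — cumulative fraction after k components = (λ_1 + ... + λ_k) / Σ λ:
  k = 1: 52/90 = 0.5778
  k = 2: (52 + 38)/90 = 90/90 = 1

Summary (fraction, with percent):

explained: PC1 0.5778 (57.78%), PC2 0.4222 (42.22%);  cumulative: 0.5778, 1


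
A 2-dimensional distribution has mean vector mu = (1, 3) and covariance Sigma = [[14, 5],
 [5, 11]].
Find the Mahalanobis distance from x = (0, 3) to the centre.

Step 1 — centre the observation: (x - mu) = (-1, 0).

Step 2 — invert Sigma. det(Sigma) = 14·11 - (5)² = 129.
  Sigma^{-1} = (1/det) · [[d, -b], [-b, a]] = [[0.0853, -0.0388],
 [-0.0388, 0.1085]].

Step 3 — form the quadratic (x - mu)^T · Sigma^{-1} · (x - mu):
  Sigma^{-1} · (x - mu) = (-0.0853, 0.0388).
  (x - mu)^T · [Sigma^{-1} · (x - mu)] = (-1)·(-0.0853) + (0)·(0.0388) = 0.0853.

Step 4 — take square root: d = √(0.0853) ≈ 0.292.

d(x, mu) = √(0.0853) ≈ 0.292


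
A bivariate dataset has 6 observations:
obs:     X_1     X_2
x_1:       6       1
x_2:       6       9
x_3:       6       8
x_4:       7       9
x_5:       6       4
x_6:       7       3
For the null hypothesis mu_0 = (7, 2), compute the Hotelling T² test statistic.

Step 1 — sample mean vector:
  mean(X_1) = (6 + 6 + 6 + 7 + 6 + 7) / 6 = 38/6 = 6.3333
  mean(X_2) = (1 + 9 + 8 + 9 + 4 + 3) / 6 = 34/6 = 5.6667
  x̄ = (6.3333, 5.6667),  deviation x̄ - mu_0 = (6.3333, 5.6667) - (7, 2) = (-0.6667, 3.6667).

Step 2 — sample covariance matrix, S[i,j] = (1/(n-1)) · Σ_k (x_{k,i} - mean_i) · (x_{k,j} - mean_j), divisor n-1 = 5:
  S[X_1,X_1] = ((-0.3333)·(-0.3333) + (-0.3333)·(-0.3333) + (-0.3333)·(-0.3333) + (0.6667)·(0.6667) + (-0.3333)·(-0.3333) + (0.6667)·(0.6667)) / 5 = 1.3333/5 = 0.2667
  S[X_1,X_2] = ((-0.3333)·(-4.6667) + (-0.3333)·(3.3333) + (-0.3333)·(2.3333) + (0.6667)·(3.3333) + (-0.3333)·(-1.6667) + (0.6667)·(-2.6667)) / 5 = 0.6667/5 = 0.1333
  S[X_2,X_2] = ((-4.6667)·(-4.6667) + (3.3333)·(3.3333) + (2.3333)·(2.3333) + (3.3333)·(3.3333) + (-1.6667)·(-1.6667) + (-2.6667)·(-2.6667)) / 5 = 59.3333/5 = 11.8667
  S = [[0.2667, 0.1333],
 [0.1333, 11.8667]].

Step 3 — invert S. det(S) = 0.2667·11.8667 - (0.1333)² = 3.1467.
  S^{-1} = (1/det) · [[d, -b], [-b, a]] = [[3.7712, -0.0424],
 [-0.0424, 0.0847]].

Step 4 — quadratic form (x̄ - mu_0)^T · S^{-1} · (x̄ - mu_0):
  S^{-1} · (x̄ - mu_0) = (-2.6695, 0.339),
  (x̄ - mu_0)^T · [...] = (-0.6667)·(-2.6695) + (3.6667)·(0.339) = 3.0226.

Step 5 — scale by n: T² = 6 · 3.0226 = 18.1356.

T² ≈ 18.1356


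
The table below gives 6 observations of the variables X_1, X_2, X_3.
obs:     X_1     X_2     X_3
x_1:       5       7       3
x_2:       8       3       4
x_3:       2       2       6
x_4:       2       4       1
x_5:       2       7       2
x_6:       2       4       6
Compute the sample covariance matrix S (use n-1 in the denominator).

Step 1 — column means:
  mean(X_1) = (5 + 8 + 2 + 2 + 2 + 2) / 6 = 21/6 = 3.5
  mean(X_2) = (7 + 3 + 2 + 4 + 7 + 4) / 6 = 27/6 = 4.5
  mean(X_3) = (3 + 4 + 6 + 1 + 2 + 6) / 6 = 22/6 = 3.6667

Step 2 — sample covariance S[i,j] = (1/(n-1)) · Σ_k (x_{k,i} - mean_i) · (x_{k,j} - mean_j), with n-1 = 5.
  S[X_1,X_1] = ((1.5)·(1.5) + (4.5)·(4.5) + (-1.5)·(-1.5) + (-1.5)·(-1.5) + (-1.5)·(-1.5) + (-1.5)·(-1.5)) / 5 = 31.5/5 = 6.3
  S[X_1,X_2] = ((1.5)·(2.5) + (4.5)·(-1.5) + (-1.5)·(-2.5) + (-1.5)·(-0.5) + (-1.5)·(2.5) + (-1.5)·(-0.5)) / 5 = -1.5/5 = -0.3
  S[X_1,X_3] = ((1.5)·(-0.6667) + (4.5)·(0.3333) + (-1.5)·(2.3333) + (-1.5)·(-2.6667) + (-1.5)·(-1.6667) + (-1.5)·(2.3333)) / 5 = 0/5 = 0
  S[X_2,X_2] = ((2.5)·(2.5) + (-1.5)·(-1.5) + (-2.5)·(-2.5) + (-0.5)·(-0.5) + (2.5)·(2.5) + (-0.5)·(-0.5)) / 5 = 21.5/5 = 4.3
  S[X_2,X_3] = ((2.5)·(-0.6667) + (-1.5)·(0.3333) + (-2.5)·(2.3333) + (-0.5)·(-2.6667) + (2.5)·(-1.6667) + (-0.5)·(2.3333)) / 5 = -12/5 = -2.4
  S[X_3,X_3] = ((-0.6667)·(-0.6667) + (0.3333)·(0.3333) + (2.3333)·(2.3333) + (-2.6667)·(-2.6667) + (-1.6667)·(-1.6667) + (2.3333)·(2.3333)) / 5 = 21.3333/5 = 4.2667

S is symmetric (S[j,i] = S[i,j]). Assembling:

S = [[6.3, -0.3, 0],
 [-0.3, 4.3, -2.4],
 [0, -2.4, 4.2667]]
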